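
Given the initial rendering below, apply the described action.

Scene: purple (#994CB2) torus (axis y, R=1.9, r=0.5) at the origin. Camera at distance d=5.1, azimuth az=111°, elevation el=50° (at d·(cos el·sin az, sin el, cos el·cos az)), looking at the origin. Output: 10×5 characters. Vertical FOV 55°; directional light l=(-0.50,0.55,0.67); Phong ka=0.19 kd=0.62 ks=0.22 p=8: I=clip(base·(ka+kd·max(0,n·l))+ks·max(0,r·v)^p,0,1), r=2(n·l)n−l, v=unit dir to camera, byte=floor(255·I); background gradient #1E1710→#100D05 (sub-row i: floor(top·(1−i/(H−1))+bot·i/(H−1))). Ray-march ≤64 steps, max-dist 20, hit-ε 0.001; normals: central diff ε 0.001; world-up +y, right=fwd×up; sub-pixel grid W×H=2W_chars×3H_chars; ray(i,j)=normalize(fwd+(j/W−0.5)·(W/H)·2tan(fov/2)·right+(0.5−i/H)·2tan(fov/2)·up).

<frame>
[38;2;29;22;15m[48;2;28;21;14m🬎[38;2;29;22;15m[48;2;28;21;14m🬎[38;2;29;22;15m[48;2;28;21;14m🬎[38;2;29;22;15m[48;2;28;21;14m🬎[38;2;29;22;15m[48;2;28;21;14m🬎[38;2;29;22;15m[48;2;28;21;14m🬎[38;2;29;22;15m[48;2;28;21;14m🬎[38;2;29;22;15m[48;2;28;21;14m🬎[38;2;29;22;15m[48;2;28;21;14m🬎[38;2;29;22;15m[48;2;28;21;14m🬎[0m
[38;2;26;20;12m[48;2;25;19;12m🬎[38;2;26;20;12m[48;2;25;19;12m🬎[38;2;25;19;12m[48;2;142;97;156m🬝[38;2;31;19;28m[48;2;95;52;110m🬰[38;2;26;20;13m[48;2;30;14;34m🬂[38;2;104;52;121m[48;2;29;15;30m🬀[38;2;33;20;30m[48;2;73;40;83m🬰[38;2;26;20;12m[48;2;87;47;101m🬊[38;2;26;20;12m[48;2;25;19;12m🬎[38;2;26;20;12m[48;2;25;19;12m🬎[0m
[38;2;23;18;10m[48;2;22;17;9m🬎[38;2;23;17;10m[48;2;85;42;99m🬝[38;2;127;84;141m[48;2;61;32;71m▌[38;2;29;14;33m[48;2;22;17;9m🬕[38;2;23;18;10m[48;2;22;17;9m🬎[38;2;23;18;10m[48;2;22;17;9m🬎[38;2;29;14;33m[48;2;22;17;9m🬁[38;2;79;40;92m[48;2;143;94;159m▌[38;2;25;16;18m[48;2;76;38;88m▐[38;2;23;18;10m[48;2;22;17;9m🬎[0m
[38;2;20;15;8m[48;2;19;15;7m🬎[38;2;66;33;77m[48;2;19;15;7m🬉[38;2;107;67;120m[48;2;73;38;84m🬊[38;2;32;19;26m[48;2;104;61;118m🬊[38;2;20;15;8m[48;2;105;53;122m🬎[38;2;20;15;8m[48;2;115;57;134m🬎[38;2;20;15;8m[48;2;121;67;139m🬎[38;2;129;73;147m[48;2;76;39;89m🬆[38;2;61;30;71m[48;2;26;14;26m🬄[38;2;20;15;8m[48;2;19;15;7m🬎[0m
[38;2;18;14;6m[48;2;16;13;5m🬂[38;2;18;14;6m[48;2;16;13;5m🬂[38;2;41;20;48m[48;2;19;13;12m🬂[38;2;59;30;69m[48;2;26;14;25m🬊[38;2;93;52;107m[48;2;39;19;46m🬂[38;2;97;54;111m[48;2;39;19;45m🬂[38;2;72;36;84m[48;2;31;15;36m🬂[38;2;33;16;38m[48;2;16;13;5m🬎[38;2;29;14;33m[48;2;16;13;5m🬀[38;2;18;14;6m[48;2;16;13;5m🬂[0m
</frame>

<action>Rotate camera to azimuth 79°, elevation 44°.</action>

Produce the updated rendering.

<frame>
[38;2;29;22;15m[48;2;28;21;14m🬎[38;2;29;22;15m[48;2;28;21;14m🬎[38;2;29;22;15m[48;2;28;21;14m🬎[38;2;29;22;15m[48;2;28;21;14m🬎[38;2;29;22;15m[48;2;28;21;14m🬎[38;2;29;22;15m[48;2;28;21;14m🬎[38;2;29;22;15m[48;2;28;21;14m🬎[38;2;29;22;15m[48;2;28;21;14m🬎[38;2;29;22;15m[48;2;28;21;14m🬎[38;2;29;22;15m[48;2;28;21;14m🬎[0m
[38;2;26;20;12m[48;2;25;19;12m🬎[38;2;26;20;12m[48;2;25;19;12m🬎[38;2;25;19;12m[48;2;107;55;124m🬝[38;2;31;19;26m[48;2;92;47;106m🬴[38;2;27;17;23m[48;2;57;28;67m🬰[38;2;28;17;23m[48;2;63;32;74m🬰[38;2;38;23;33m[48;2;92;51;106m🬒[38;2;26;20;12m[48;2;81;42;94m🬎[38;2;26;20;12m[48;2;25;19;12m🬎[38;2;26;20;12m[48;2;25;19;12m🬎[0m
[38;2;23;18;10m[48;2;22;17;9m🬎[38;2;23;17;10m[48;2;113;59;130m🬝[38;2;108;62;123m[48;2;45;22;53m▌[38;2;29;14;33m[48;2;22;17;9m🬕[38;2;29;14;33m[48;2;22;17;9m🬀[38;2;23;18;10m[48;2;22;17;9m🬎[38;2;75;37;88m[48;2;23;16;14m🬁[38;2;140;84;157m[48;2;107;54;124m🬈[38;2;25;16;18m[48;2;70;34;81m▐[38;2;23;18;10m[48;2;22;17;9m🬎[0m
[38;2;20;15;8m[48;2;19;15;7m🬎[38;2;99;51;115m[48;2;19;15;7m🬉[38;2;79;41;91m[48;2;120;77;134m🬑[38;2;27;16;23m[48;2;82;44;95m🬂[38;2;20;15;8m[48;2;85;43;99m🬎[38;2;20;15;8m[48;2;91;45;106m🬎[38;2;20;15;8m[48;2;94;47;110m🬆[38;2;107;53;124m[48;2;63;31;73m🬆[38;2;55;27;64m[48;2;26;14;26m🬄[38;2;20;15;8m[48;2;19;15;7m🬎[0m
[38;2;18;14;6m[48;2;16;13;5m🬂[38;2;18;14;6m[48;2;16;13;5m🬂[38;2;59;29;69m[48;2;16;13;5m🬊[38;2;65;33;75m[48;2;22;13;19m🬎[38;2;64;32;75m[48;2;29;14;33m🬎[38;2;72;36;83m[48;2;38;18;44m🬂[38;2;59;28;68m[48;2;30;15;35m🬂[38;2;31;15;35m[48;2;16;13;5m🬎[38;2;29;14;33m[48;2;16;13;5m🬀[38;2;18;14;6m[48;2;16;13;5m🬂[0m
</frame>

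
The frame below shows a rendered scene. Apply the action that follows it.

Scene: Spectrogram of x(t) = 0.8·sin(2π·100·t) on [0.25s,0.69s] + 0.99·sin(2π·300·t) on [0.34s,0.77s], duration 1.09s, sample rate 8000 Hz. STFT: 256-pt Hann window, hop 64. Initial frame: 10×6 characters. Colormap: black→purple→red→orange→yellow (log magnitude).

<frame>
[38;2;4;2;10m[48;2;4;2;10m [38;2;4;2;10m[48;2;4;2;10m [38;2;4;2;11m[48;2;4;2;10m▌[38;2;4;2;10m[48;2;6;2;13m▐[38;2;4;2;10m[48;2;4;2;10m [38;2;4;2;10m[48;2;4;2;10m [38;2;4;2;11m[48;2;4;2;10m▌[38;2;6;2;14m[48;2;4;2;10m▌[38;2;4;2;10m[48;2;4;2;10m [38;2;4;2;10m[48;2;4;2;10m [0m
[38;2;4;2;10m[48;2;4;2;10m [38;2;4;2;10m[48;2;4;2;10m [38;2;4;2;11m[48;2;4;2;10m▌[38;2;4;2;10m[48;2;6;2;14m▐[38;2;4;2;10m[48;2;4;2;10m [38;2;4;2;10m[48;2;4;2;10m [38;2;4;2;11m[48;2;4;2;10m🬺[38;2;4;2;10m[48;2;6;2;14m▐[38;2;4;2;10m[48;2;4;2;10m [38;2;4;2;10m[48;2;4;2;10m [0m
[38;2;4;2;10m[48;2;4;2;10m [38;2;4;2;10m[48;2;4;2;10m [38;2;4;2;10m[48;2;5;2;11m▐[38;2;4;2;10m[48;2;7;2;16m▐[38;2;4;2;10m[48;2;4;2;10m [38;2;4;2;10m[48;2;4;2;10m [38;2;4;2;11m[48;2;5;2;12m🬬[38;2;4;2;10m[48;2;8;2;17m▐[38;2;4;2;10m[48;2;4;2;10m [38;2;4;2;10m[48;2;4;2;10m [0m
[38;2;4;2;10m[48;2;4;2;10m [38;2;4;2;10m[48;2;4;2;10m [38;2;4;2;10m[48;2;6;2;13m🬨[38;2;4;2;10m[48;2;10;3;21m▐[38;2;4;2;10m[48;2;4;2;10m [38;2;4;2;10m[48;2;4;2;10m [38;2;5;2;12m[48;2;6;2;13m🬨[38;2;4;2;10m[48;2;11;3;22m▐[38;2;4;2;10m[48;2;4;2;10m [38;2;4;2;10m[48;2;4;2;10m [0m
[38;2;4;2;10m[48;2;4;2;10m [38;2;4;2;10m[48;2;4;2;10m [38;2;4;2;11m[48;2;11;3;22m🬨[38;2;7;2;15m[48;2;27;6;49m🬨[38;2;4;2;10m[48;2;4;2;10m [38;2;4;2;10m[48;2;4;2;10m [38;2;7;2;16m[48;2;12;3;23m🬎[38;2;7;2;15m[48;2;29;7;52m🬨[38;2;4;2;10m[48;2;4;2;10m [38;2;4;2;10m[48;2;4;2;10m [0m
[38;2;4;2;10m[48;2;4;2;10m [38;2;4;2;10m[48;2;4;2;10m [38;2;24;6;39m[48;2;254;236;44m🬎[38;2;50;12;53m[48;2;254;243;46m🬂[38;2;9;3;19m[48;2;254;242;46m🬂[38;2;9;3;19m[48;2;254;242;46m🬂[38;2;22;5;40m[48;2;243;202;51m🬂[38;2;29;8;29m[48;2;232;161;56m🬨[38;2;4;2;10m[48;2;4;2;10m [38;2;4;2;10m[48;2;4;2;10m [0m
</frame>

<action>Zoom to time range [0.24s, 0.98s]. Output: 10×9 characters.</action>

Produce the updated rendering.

<frame>
[38;2;4;2;10m[48;2;4;2;10m [38;2;6;2;13m[48;2;4;2;10m▌[38;2;4;2;10m[48;2;4;2;10m [38;2;4;2;10m[48;2;4;2;10m [38;2;4;2;10m[48;2;4;2;10m [38;2;4;2;10m[48;2;4;2;10m [38;2;4;2;11m[48;2;4;2;10m▌[38;2;6;2;14m[48;2;4;2;10m▌[38;2;4;2;10m[48;2;4;2;10m [38;2;4;2;10m[48;2;4;2;10m [0m
[38;2;4;2;10m[48;2;4;2;10m [38;2;6;2;14m[48;2;4;2;10m▌[38;2;4;2;10m[48;2;4;2;10m [38;2;4;2;10m[48;2;4;2;10m [38;2;4;2;10m[48;2;4;2;10m [38;2;4;2;10m[48;2;4;2;10m [38;2;4;2;11m[48;2;4;2;10m▌[38;2;6;2;14m[48;2;4;2;10m▌[38;2;4;2;10m[48;2;4;2;10m [38;2;4;2;10m[48;2;4;2;10m [0m
[38;2;4;2;11m[48;2;4;2;10m▌[38;2;4;2;10m[48;2;6;2;14m▐[38;2;4;2;10m[48;2;4;2;10m [38;2;4;2;10m[48;2;4;2;10m [38;2;4;2;10m[48;2;4;2;10m [38;2;4;2;10m[48;2;4;2;10m [38;2;4;2;11m[48;2;4;2;10m▌[38;2;7;2;15m[48;2;4;2;10m▌[38;2;4;2;10m[48;2;4;2;10m [38;2;4;2;10m[48;2;4;2;10m [0m
[38;2;4;2;11m[48;2;4;2;10m▌[38;2;4;2;10m[48;2;7;2;15m▐[38;2;4;2;10m[48;2;4;2;10m [38;2;4;2;10m[48;2;4;2;10m [38;2;4;2;10m[48;2;4;2;10m [38;2;4;2;10m[48;2;4;2;10m [38;2;5;2;11m[48;2;4;2;10m▌[38;2;4;2;10m[48;2;7;2;16m▐[38;2;4;2;10m[48;2;4;2;10m [38;2;4;2;10m[48;2;4;2;10m [0m
[38;2;4;2;10m[48;2;5;2;11m🬨[38;2;4;2;10m[48;2;8;2;18m▐[38;2;4;2;10m[48;2;4;2;10m [38;2;4;2;10m[48;2;4;2;10m [38;2;4;2;10m[48;2;4;2;10m [38;2;4;2;10m[48;2;4;2;10m [38;2;5;2;12m[48;2;4;2;10m▌[38;2;4;2;10m[48;2;9;2;18m▐[38;2;4;2;10m[48;2;4;2;10m [38;2;4;2;10m[48;2;4;2;10m [0m
[38;2;4;2;10m[48;2;5;2;12m▐[38;2;4;2;10m[48;2;11;3;22m▐[38;2;4;2;10m[48;2;4;2;10m [38;2;4;2;10m[48;2;4;2;10m [38;2;4;2;10m[48;2;4;2;10m [38;2;4;2;10m[48;2;4;2;10m [38;2;4;2;10m[48;2;5;2;13m▐[38;2;4;2;10m[48;2;11;3;23m▐[38;2;4;2;10m[48;2;4;2;10m [38;2;4;2;10m[48;2;4;2;10m [0m
[38;2;4;2;10m[48;2;7;2;15m▐[38;2;4;2;10m[48;2;17;4;33m▐[38;2;4;2;10m[48;2;4;2;10m [38;2;4;2;10m[48;2;4;2;10m [38;2;4;2;10m[48;2;4;2;10m [38;2;4;2;10m[48;2;4;2;10m [38;2;4;2;10m[48;2;8;2;17m▐[38;2;4;2;10m[48;2;19;5;35m▐[38;2;4;2;10m[48;2;4;2;10m [38;2;4;2;10m[48;2;4;2;10m [0m
[38;2;5;2;12m[48;2;15;3;29m🬨[38;2;11;3;23m[48;2;66;16;80m🬨[38;2;4;2;11m[48;2;9;3;19m🬎[38;2;4;2;11m[48;2;9;3;19m🬎[38;2;4;2;11m[48;2;9;3;19m🬎[38;2;4;2;10m[48;2;9;3;19m🬎[38;2;7;2;15m[48;2;20;5;37m🬨[38;2;12;3;24m[48;2;74;18;82m🬨[38;2;4;2;10m[48;2;4;2;10m [38;2;4;2;10m[48;2;4;2;10m [0m
[38;2;40;10;51m[48;2;238;180;52m🬊[38;2;254;248;49m[48;2;254;237;44m🬂[38;2;254;249;49m[48;2;254;236;44m🬂[38;2;254;249;49m[48;2;254;236;44m🬂[38;2;254;249;49m[48;2;254;236;44m🬂[38;2;254;249;49m[48;2;254;236;44m🬂[38;2;254;242;46m[48;2;9;3;19m🬝[38;2;254;243;46m[48;2;47;12;33m🬄[38;2;4;2;10m[48;2;4;2;10m [38;2;4;2;10m[48;2;4;2;10m [0m
</frame>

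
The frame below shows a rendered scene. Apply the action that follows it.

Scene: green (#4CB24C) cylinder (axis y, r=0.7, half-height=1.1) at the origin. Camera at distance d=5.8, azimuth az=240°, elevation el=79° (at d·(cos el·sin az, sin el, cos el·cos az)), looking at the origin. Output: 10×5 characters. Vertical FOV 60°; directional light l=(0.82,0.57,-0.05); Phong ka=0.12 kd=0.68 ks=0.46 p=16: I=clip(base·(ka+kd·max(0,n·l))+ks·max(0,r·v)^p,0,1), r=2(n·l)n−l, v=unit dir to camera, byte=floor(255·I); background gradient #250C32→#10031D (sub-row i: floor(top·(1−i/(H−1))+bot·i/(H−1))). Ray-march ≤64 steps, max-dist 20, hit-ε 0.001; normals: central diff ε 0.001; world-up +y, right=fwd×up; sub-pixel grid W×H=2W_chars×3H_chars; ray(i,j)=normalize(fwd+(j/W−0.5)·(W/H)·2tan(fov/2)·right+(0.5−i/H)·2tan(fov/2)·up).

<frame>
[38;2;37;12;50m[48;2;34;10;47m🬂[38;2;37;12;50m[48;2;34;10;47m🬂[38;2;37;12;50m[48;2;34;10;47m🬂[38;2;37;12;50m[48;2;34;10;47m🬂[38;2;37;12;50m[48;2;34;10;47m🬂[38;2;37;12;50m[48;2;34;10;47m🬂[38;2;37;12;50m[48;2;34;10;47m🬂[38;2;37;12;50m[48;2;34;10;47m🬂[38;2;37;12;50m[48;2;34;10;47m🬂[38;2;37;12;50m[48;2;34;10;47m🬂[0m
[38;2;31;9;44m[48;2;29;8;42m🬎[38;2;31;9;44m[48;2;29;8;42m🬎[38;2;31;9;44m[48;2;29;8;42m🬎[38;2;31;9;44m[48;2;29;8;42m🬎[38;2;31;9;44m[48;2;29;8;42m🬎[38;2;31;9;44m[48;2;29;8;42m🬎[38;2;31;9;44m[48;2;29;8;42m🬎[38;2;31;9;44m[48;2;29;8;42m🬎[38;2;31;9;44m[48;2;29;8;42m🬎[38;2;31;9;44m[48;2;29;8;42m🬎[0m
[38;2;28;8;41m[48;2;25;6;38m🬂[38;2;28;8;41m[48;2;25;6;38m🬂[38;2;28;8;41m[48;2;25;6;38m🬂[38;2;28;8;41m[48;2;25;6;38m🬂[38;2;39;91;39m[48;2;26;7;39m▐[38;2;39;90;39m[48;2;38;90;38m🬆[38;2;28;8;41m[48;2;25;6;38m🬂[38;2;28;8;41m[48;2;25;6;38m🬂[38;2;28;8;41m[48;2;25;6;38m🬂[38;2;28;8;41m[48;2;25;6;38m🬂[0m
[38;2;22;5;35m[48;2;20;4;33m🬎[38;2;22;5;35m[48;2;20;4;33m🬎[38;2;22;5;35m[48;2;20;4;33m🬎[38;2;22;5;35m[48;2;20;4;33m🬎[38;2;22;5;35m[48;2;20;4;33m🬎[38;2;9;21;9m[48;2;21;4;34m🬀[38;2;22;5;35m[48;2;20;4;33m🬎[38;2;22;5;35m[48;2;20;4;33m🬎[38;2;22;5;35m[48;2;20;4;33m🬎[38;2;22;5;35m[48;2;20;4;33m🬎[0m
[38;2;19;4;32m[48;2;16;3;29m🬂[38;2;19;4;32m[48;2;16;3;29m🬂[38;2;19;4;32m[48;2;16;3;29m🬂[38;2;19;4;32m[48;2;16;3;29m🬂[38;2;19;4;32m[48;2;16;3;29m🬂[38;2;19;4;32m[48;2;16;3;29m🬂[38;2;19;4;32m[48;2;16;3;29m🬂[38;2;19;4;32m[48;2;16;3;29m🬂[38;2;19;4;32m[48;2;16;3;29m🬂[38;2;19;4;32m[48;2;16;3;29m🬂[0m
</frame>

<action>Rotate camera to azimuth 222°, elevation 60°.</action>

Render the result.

<frame>
[38;2;37;12;50m[48;2;34;10;47m🬂[38;2;37;12;50m[48;2;34;10;47m🬂[38;2;37;12;50m[48;2;34;10;47m🬂[38;2;37;12;50m[48;2;34;10;47m🬂[38;2;37;12;50m[48;2;34;10;47m🬂[38;2;37;12;50m[48;2;34;10;47m🬂[38;2;37;12;50m[48;2;34;10;47m🬂[38;2;37;12;50m[48;2;34;10;47m🬂[38;2;37;12;50m[48;2;34;10;47m🬂[38;2;37;12;50m[48;2;34;10;47m🬂[0m
[38;2;31;9;44m[48;2;29;8;42m🬎[38;2;31;9;44m[48;2;29;8;42m🬎[38;2;31;9;44m[48;2;29;8;42m🬎[38;2;31;9;44m[48;2;29;8;42m🬎[38;2;31;9;44m[48;2;42;94;42m🬝[38;2;31;9;44m[48;2;39;90;39m🬎[38;2;31;9;44m[48;2;29;8;42m🬎[38;2;31;9;44m[48;2;29;8;42m🬎[38;2;31;9;44m[48;2;29;8;42m🬎[38;2;31;9;44m[48;2;29;8;42m🬎[0m
[38;2;28;8;41m[48;2;25;6;38m🬂[38;2;28;8;41m[48;2;25;6;38m🬂[38;2;28;8;41m[48;2;25;6;38m🬂[38;2;28;8;41m[48;2;25;6;38m🬂[38;2;42;93;42m[48;2;22;10;31m🬉[38;2;39;90;39m[48;2;9;21;9m🬎[38;2;28;8;41m[48;2;25;6;38m🬂[38;2;28;8;41m[48;2;25;6;38m🬂[38;2;28;8;41m[48;2;25;6;38m🬂[38;2;28;8;41m[48;2;25;6;38m🬂[0m
[38;2;22;5;35m[48;2;20;4;33m🬎[38;2;22;5;35m[48;2;20;4;33m🬎[38;2;22;5;35m[48;2;20;4;33m🬎[38;2;22;5;35m[48;2;20;4;33m🬎[38;2;21;4;34m[48;2;10;24;10m🬺[38;2;9;21;9m[48;2;21;4;34m🬂[38;2;22;5;35m[48;2;20;4;33m🬎[38;2;22;5;35m[48;2;20;4;33m🬎[38;2;22;5;35m[48;2;20;4;33m🬎[38;2;22;5;35m[48;2;20;4;33m🬎[0m
[38;2;19;4;32m[48;2;16;3;29m🬂[38;2;19;4;32m[48;2;16;3;29m🬂[38;2;19;4;32m[48;2;16;3;29m🬂[38;2;19;4;32m[48;2;16;3;29m🬂[38;2;19;4;32m[48;2;16;3;29m🬂[38;2;19;4;32m[48;2;16;3;29m🬂[38;2;19;4;32m[48;2;16;3;29m🬂[38;2;19;4;32m[48;2;16;3;29m🬂[38;2;19;4;32m[48;2;16;3;29m🬂[38;2;19;4;32m[48;2;16;3;29m🬂[0m
</frame>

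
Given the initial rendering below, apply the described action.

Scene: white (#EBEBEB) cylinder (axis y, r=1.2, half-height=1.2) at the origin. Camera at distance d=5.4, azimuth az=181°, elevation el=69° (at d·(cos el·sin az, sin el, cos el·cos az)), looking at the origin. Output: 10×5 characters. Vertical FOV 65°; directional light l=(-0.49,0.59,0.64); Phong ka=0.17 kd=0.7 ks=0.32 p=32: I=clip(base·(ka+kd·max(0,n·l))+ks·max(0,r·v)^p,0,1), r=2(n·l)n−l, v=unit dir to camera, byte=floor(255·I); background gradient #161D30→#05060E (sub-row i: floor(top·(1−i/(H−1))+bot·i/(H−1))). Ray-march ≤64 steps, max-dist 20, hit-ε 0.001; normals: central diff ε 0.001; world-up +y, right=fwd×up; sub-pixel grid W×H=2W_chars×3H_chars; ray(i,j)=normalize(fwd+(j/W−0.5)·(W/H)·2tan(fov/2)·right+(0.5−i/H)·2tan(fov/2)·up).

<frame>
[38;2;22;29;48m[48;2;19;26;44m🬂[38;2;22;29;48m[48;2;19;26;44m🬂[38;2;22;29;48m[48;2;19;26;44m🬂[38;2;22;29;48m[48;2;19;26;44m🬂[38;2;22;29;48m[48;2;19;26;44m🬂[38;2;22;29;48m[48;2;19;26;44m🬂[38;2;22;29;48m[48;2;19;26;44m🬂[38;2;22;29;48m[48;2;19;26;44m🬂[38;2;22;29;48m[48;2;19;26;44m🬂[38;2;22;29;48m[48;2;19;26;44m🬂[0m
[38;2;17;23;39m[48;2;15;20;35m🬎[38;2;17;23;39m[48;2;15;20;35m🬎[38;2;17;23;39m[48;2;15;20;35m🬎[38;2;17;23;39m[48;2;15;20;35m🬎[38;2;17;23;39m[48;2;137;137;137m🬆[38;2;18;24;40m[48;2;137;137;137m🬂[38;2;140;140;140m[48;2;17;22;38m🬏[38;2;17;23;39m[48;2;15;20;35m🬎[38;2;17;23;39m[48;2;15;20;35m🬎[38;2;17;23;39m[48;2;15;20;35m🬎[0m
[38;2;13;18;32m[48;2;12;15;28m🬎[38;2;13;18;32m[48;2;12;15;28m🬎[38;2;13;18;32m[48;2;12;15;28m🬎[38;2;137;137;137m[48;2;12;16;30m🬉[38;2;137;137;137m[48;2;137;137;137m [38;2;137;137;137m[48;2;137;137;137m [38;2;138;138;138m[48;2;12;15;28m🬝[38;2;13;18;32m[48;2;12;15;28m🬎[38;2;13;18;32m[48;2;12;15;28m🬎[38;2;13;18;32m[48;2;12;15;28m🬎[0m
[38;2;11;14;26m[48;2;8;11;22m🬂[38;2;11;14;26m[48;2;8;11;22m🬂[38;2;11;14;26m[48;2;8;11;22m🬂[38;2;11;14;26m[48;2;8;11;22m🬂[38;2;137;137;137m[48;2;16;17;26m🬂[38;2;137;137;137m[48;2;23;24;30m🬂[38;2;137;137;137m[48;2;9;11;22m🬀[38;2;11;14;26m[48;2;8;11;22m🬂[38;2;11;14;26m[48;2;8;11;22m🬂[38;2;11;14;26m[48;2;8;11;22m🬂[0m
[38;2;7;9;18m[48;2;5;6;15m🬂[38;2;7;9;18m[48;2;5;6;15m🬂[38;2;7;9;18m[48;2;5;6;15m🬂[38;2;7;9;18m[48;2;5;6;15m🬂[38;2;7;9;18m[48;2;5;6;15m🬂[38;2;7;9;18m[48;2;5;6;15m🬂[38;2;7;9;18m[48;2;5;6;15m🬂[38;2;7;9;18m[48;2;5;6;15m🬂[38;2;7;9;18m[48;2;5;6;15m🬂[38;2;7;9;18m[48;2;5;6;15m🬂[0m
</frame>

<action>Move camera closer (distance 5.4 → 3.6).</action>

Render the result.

<frame>
[38;2;22;29;48m[48;2;19;26;44m🬂[38;2;22;29;48m[48;2;19;26;44m🬂[38;2;22;29;48m[48;2;19;26;44m🬂[38;2;20;27;45m[48;2;137;137;137m🬝[38;2;21;28;46m[48;2;137;137;137m🬎[38;2;21;28;46m[48;2;138;138;138m🬎[38;2;21;28;46m[48;2;150;150;150m🬎[38;2;22;29;48m[48;2;19;26;44m🬂[38;2;22;29;48m[48;2;19;26;44m🬂[38;2;22;29;48m[48;2;19;26;44m🬂[0m
[38;2;17;23;39m[48;2;15;20;35m🬎[38;2;17;23;39m[48;2;15;20;35m🬎[38;2;137;137;137m[48;2;17;22;38m🬦[38;2;137;137;137m[48;2;137;137;137m [38;2;137;137;137m[48;2;137;137;137m [38;2;137;137;137m[48;2;139;139;139m🬺[38;2;152;152;152m[48;2;143;143;143m🬉[38;2;18;24;40m[48;2;165;165;165m🬁[38;2;17;23;39m[48;2;15;20;35m🬎[38;2;17;23;39m[48;2;15;20;35m🬎[0m
[38;2;13;18;32m[48;2;12;15;28m🬎[38;2;13;18;32m[48;2;12;15;28m🬎[38;2;137;137;137m[48;2;13;17;30m▐[38;2;137;137;137m[48;2;137;137;137m [38;2;137;137;137m[48;2;137;137;137m [38;2;137;137;137m[48;2;137;137;137m [38;2;142;142;142m[48;2;137;137;137m🬁[38;2;149;149;149m[48;2;140;140;140m🬂[38;2;13;18;32m[48;2;12;15;28m🬎[38;2;13;18;32m[48;2;12;15;28m🬎[0m
[38;2;11;14;26m[48;2;8;11;22m🬂[38;2;11;14;26m[48;2;8;11;22m🬂[38;2;11;14;26m[48;2;8;11;22m🬂[38;2;137;137;137m[48;2;8;10;21m🬎[38;2;137;137;137m[48;2;137;137;137m [38;2;137;137;137m[48;2;137;137;137m [38;2;137;137;137m[48;2;8;10;21m🬝[38;2;137;137;137m[48;2;9;11;22m🬄[38;2;11;14;26m[48;2;8;11;22m🬂[38;2;11;14;26m[48;2;8;11;22m🬂[0m
[38;2;7;9;18m[48;2;5;6;15m🬂[38;2;7;9;18m[48;2;5;6;15m🬂[38;2;7;9;18m[48;2;5;6;15m🬂[38;2;7;9;18m[48;2;5;6;15m🬂[38;2;7;9;18m[48;2;5;6;15m🬂[38;2;7;9;18m[48;2;5;6;15m🬂[38;2;7;9;18m[48;2;5;6;15m🬂[38;2;7;9;18m[48;2;5;6;15m🬂[38;2;7;9;18m[48;2;5;6;15m🬂[38;2;7;9;18m[48;2;5;6;15m🬂[0m
</frame>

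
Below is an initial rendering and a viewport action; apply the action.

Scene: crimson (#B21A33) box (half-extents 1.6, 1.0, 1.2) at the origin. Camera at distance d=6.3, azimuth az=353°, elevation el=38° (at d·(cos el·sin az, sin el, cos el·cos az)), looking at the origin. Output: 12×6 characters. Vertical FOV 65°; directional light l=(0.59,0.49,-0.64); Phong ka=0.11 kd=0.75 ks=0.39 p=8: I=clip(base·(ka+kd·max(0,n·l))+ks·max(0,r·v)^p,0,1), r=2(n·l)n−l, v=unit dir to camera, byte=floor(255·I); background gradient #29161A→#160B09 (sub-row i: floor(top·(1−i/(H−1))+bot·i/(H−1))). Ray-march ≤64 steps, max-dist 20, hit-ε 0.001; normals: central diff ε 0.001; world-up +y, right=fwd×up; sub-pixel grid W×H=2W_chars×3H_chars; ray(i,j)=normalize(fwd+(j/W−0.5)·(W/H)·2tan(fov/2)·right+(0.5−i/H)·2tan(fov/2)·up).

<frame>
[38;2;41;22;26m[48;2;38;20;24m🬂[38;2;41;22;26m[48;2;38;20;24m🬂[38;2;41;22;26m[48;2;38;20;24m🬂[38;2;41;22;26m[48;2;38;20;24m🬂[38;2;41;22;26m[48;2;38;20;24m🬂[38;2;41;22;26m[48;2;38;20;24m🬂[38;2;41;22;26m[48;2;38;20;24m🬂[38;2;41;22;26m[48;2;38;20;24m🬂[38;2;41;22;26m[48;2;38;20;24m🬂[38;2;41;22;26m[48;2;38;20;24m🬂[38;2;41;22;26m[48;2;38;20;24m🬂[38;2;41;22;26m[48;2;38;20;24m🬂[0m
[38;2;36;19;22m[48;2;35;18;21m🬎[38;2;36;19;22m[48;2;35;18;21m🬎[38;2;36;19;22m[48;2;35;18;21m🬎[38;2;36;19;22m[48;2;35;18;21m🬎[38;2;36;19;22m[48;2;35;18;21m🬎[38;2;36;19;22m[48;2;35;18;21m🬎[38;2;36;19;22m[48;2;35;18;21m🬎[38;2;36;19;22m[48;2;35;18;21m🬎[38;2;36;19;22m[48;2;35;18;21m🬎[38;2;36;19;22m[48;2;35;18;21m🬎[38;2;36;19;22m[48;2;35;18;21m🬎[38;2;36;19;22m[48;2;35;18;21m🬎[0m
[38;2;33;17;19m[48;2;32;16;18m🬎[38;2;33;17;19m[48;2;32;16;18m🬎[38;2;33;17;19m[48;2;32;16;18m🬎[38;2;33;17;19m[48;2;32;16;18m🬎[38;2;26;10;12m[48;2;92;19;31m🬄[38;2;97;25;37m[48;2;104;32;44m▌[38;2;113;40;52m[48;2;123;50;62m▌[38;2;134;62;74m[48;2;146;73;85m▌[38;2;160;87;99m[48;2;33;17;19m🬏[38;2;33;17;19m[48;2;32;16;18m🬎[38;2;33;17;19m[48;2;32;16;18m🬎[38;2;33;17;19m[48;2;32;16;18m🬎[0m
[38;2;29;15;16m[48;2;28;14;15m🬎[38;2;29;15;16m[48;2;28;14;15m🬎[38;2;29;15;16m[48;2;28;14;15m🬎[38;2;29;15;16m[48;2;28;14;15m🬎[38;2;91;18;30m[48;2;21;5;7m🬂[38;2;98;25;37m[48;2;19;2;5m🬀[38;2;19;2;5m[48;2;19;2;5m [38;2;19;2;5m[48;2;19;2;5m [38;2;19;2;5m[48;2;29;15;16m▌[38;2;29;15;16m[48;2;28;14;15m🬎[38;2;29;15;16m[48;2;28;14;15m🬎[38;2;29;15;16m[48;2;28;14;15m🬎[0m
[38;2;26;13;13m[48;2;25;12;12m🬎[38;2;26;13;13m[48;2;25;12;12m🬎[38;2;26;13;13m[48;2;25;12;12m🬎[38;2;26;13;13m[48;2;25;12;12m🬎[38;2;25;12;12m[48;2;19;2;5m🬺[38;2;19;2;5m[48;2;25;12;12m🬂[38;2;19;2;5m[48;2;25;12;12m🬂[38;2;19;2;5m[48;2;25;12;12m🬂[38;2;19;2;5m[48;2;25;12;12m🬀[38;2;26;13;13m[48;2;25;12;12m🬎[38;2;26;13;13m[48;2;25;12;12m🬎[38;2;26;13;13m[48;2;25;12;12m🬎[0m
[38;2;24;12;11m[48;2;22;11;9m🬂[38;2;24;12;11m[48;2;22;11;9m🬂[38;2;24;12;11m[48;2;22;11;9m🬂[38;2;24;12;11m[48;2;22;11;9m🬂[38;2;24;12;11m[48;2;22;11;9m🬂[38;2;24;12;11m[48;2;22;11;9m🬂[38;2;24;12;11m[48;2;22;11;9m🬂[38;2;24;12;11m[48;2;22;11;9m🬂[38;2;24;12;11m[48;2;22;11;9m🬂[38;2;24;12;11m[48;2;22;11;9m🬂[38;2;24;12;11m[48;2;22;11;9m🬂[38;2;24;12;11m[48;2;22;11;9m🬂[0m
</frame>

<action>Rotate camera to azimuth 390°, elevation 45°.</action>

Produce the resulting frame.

<frame>
[38;2;41;22;26m[48;2;38;20;24m🬂[38;2;41;22;26m[48;2;38;20;24m🬂[38;2;41;22;26m[48;2;38;20;24m🬂[38;2;41;22;26m[48;2;38;20;24m🬂[38;2;41;22;26m[48;2;38;20;24m🬂[38;2;41;22;26m[48;2;38;20;24m🬂[38;2;41;22;26m[48;2;38;20;24m🬂[38;2;41;22;26m[48;2;38;20;24m🬂[38;2;41;22;26m[48;2;38;20;24m🬂[38;2;41;22;26m[48;2;38;20;24m🬂[38;2;41;22;26m[48;2;38;20;24m🬂[38;2;41;22;26m[48;2;38;20;24m🬂[0m
[38;2;36;19;22m[48;2;35;18;21m🬎[38;2;36;19;22m[48;2;35;18;21m🬎[38;2;36;19;22m[48;2;35;18;21m🬎[38;2;36;19;22m[48;2;35;18;21m🬎[38;2;36;19;22m[48;2;35;18;21m🬎[38;2;36;19;22m[48;2;35;18;21m🬎[38;2;36;19;22m[48;2;35;18;21m🬎[38;2;36;19;22m[48;2;35;18;21m🬎[38;2;36;19;22m[48;2;35;18;21m🬎[38;2;36;19;22m[48;2;35;18;21m🬎[38;2;36;19;22m[48;2;35;18;21m🬎[38;2;36;19;22m[48;2;35;18;21m🬎[0m
[38;2;33;17;19m[48;2;32;16;18m🬎[38;2;33;17;19m[48;2;32;16;18m🬎[38;2;33;17;19m[48;2;32;16;18m🬎[38;2;33;17;19m[48;2;19;2;5m🬝[38;2;34;18;20m[48;2;84;12;24m🬀[38;2;85;12;24m[48;2;85;12;24m [38;2;85;12;24m[48;2;85;13;25m▌[38;2;34;18;20m[48;2;87;14;26m🬁[38;2;91;18;30m[48;2;33;17;19m🬓[38;2;33;17;19m[48;2;32;16;18m🬎[38;2;33;17;19m[48;2;32;16;18m🬎[38;2;33;17;19m[48;2;32;16;18m🬎[0m
[38;2;29;15;16m[48;2;28;14;15m🬎[38;2;29;15;16m[48;2;28;14;15m🬎[38;2;29;15;16m[48;2;28;14;15m🬎[38;2;29;15;16m[48;2;28;14;15m🬎[38;2;19;2;5m[48;2;28;14;15m🬬[38;2;19;2;5m[48;2;85;12;24m🬺[38;2;19;2;5m[48;2;85;13;24m🬱[38;2;19;2;5m[48;2;90;15;28m🬏[38;2;98;14;28m[48;2;28;14;15m🬀[38;2;29;15;16m[48;2;28;14;15m🬎[38;2;29;15;16m[48;2;28;14;15m🬎[38;2;29;15;16m[48;2;28;14;15m🬎[0m
[38;2;26;13;13m[48;2;25;12;12m🬎[38;2;26;13;13m[48;2;25;12;12m🬎[38;2;26;13;13m[48;2;25;12;12m🬎[38;2;26;13;13m[48;2;25;12;12m🬎[38;2;26;13;13m[48;2;25;12;12m🬎[38;2;25;12;12m[48;2;19;2;5m🬺[38;2;19;2;5m[48;2;25;12;12m🬊[38;2;19;2;5m[48;2;25;12;12m🬄[38;2;26;13;13m[48;2;25;12;12m🬎[38;2;26;13;13m[48;2;25;12;12m🬎[38;2;26;13;13m[48;2;25;12;12m🬎[38;2;26;13;13m[48;2;25;12;12m🬎[0m
[38;2;24;12;11m[48;2;22;11;9m🬂[38;2;24;12;11m[48;2;22;11;9m🬂[38;2;24;12;11m[48;2;22;11;9m🬂[38;2;24;12;11m[48;2;22;11;9m🬂[38;2;24;12;11m[48;2;22;11;9m🬂[38;2;24;12;11m[48;2;22;11;9m🬂[38;2;24;12;11m[48;2;22;11;9m🬂[38;2;24;12;11m[48;2;22;11;9m🬂[38;2;24;12;11m[48;2;22;11;9m🬂[38;2;24;12;11m[48;2;22;11;9m🬂[38;2;24;12;11m[48;2;22;11;9m🬂[38;2;24;12;11m[48;2;22;11;9m🬂[0m
</frame>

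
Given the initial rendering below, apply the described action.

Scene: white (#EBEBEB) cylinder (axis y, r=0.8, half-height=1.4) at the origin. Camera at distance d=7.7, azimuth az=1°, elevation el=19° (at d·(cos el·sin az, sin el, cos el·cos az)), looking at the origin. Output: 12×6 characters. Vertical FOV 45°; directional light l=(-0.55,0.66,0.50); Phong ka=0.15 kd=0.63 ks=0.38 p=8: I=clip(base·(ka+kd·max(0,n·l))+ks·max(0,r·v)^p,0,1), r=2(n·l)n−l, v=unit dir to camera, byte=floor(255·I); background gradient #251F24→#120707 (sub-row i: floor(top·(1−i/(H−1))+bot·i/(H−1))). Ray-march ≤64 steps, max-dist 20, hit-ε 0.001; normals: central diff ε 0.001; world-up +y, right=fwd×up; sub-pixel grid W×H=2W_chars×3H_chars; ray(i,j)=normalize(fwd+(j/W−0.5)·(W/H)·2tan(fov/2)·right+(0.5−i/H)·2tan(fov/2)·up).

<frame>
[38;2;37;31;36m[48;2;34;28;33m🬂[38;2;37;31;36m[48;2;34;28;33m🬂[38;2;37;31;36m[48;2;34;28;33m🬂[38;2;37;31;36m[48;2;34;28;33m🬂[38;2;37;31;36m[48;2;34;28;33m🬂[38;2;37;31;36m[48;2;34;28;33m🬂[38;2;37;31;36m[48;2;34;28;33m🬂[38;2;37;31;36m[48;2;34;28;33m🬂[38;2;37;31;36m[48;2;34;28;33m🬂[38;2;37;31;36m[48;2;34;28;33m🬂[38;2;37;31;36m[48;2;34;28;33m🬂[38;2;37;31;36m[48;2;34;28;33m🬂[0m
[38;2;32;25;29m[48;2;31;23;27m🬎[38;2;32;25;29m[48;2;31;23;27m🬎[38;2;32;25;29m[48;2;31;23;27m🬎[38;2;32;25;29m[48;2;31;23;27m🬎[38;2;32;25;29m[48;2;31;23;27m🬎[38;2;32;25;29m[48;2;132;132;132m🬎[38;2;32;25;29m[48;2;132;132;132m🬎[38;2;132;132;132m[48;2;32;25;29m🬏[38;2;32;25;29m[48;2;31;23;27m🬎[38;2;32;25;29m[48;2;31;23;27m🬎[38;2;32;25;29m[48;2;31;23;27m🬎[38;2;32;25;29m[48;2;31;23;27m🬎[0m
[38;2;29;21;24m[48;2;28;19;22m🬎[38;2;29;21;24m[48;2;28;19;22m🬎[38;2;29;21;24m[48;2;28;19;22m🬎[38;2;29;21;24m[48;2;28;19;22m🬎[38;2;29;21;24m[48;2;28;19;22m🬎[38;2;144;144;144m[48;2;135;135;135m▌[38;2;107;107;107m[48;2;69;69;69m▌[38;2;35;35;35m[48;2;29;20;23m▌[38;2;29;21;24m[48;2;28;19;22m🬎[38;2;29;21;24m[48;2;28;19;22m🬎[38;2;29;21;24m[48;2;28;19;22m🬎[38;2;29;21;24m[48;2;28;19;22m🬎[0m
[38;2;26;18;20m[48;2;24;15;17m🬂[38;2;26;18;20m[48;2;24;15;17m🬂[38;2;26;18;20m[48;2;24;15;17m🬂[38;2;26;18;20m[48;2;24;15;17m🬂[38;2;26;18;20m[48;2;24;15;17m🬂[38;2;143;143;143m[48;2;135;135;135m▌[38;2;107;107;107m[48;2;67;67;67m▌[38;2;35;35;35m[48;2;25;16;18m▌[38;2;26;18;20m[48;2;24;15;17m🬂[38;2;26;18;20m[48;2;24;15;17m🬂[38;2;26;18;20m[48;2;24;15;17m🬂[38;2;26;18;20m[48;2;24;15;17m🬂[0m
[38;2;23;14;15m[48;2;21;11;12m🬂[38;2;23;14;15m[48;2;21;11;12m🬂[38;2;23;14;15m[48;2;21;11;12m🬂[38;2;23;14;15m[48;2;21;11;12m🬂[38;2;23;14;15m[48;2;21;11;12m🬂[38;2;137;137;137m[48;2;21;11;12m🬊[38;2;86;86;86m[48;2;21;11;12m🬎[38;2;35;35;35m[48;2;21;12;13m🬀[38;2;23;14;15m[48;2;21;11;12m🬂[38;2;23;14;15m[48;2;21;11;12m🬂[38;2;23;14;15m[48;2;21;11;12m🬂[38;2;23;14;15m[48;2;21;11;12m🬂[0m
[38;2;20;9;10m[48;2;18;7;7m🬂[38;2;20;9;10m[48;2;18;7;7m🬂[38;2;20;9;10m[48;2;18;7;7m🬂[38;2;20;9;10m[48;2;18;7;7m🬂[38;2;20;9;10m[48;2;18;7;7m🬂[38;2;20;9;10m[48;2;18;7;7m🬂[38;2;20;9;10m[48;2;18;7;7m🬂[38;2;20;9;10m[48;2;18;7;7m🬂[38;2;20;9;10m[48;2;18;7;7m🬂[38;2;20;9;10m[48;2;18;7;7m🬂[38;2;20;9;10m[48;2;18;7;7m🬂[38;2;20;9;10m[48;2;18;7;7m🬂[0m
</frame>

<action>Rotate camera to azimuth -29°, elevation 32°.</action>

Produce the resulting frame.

<frame>
[38;2;37;31;36m[48;2;34;28;33m🬂[38;2;37;31;36m[48;2;34;28;33m🬂[38;2;37;31;36m[48;2;34;28;33m🬂[38;2;37;31;36m[48;2;34;28;33m🬂[38;2;37;31;36m[48;2;34;28;33m🬂[38;2;37;31;36m[48;2;34;28;33m🬂[38;2;37;31;36m[48;2;34;28;33m🬂[38;2;37;31;36m[48;2;34;28;33m🬂[38;2;37;31;36m[48;2;34;28;33m🬂[38;2;37;31;36m[48;2;34;28;33m🬂[38;2;37;31;36m[48;2;34;28;33m🬂[38;2;37;31;36m[48;2;34;28;33m🬂[0m
[38;2;32;25;29m[48;2;31;23;27m🬎[38;2;32;25;29m[48;2;31;23;27m🬎[38;2;32;25;29m[48;2;31;23;27m🬎[38;2;32;25;29m[48;2;31;23;27m🬎[38;2;32;25;29m[48;2;31;23;27m🬎[38;2;32;25;29m[48;2;132;132;132m🬎[38;2;32;25;29m[48;2;132;132;132m🬎[38;2;132;132;132m[48;2;32;25;29m🬏[38;2;32;25;29m[48;2;31;23;27m🬎[38;2;32;25;29m[48;2;31;23;27m🬎[38;2;32;25;29m[48;2;31;23;27m🬎[38;2;32;25;29m[48;2;31;23;27m🬎[0m
[38;2;29;21;24m[48;2;28;19;22m🬎[38;2;29;21;24m[48;2;28;19;22m🬎[38;2;29;21;24m[48;2;28;19;22m🬎[38;2;29;21;24m[48;2;28;19;22m🬎[38;2;29;21;24m[48;2;28;19;22m🬎[38;2;145;145;145m[48;2;129;129;129m🬦[38;2;135;135;135m[48;2;118;118;118m🬕[38;2;73;73;73m[48;2;29;20;23m▌[38;2;29;21;24m[48;2;28;19;22m🬎[38;2;29;21;24m[48;2;28;19;22m🬎[38;2;29;21;24m[48;2;28;19;22m🬎[38;2;29;21;24m[48;2;28;19;22m🬎[0m
[38;2;26;18;20m[48;2;24;15;17m🬂[38;2;26;18;20m[48;2;24;15;17m🬂[38;2;26;18;20m[48;2;24;15;17m🬂[38;2;26;18;20m[48;2;24;15;17m🬂[38;2;26;18;20m[48;2;24;15;17m🬂[38;2;144;144;144m[48;2;118;118;118m▐[38;2;139;139;139m[48;2;116;116;116m▌[38;2;58;58;58m[48;2;25;16;18m▌[38;2;26;18;20m[48;2;24;15;17m🬂[38;2;26;18;20m[48;2;24;15;17m🬂[38;2;26;18;20m[48;2;24;15;17m🬂[38;2;26;18;20m[48;2;24;15;17m🬂[0m
[38;2;23;14;15m[48;2;21;11;12m🬂[38;2;23;14;15m[48;2;21;11;12m🬂[38;2;23;14;15m[48;2;21;11;12m🬂[38;2;23;14;15m[48;2;21;11;12m🬂[38;2;23;14;15m[48;2;21;11;12m🬂[38;2;131;131;131m[48;2;21;11;12m🬊[38;2;126;126;126m[48;2;21;11;12m🬎[38;2;42;42;42m[48;2;21;12;13m🬀[38;2;23;14;15m[48;2;21;11;12m🬂[38;2;23;14;15m[48;2;21;11;12m🬂[38;2;23;14;15m[48;2;21;11;12m🬂[38;2;23;14;15m[48;2;21;11;12m🬂[0m
[38;2;20;9;10m[48;2;18;7;7m🬂[38;2;20;9;10m[48;2;18;7;7m🬂[38;2;20;9;10m[48;2;18;7;7m🬂[38;2;20;9;10m[48;2;18;7;7m🬂[38;2;20;9;10m[48;2;18;7;7m🬂[38;2;20;9;10m[48;2;18;7;7m🬂[38;2;20;9;10m[48;2;18;7;7m🬂[38;2;20;9;10m[48;2;18;7;7m🬂[38;2;20;9;10m[48;2;18;7;7m🬂[38;2;20;9;10m[48;2;18;7;7m🬂[38;2;20;9;10m[48;2;18;7;7m🬂[38;2;20;9;10m[48;2;18;7;7m🬂[0m
</frame>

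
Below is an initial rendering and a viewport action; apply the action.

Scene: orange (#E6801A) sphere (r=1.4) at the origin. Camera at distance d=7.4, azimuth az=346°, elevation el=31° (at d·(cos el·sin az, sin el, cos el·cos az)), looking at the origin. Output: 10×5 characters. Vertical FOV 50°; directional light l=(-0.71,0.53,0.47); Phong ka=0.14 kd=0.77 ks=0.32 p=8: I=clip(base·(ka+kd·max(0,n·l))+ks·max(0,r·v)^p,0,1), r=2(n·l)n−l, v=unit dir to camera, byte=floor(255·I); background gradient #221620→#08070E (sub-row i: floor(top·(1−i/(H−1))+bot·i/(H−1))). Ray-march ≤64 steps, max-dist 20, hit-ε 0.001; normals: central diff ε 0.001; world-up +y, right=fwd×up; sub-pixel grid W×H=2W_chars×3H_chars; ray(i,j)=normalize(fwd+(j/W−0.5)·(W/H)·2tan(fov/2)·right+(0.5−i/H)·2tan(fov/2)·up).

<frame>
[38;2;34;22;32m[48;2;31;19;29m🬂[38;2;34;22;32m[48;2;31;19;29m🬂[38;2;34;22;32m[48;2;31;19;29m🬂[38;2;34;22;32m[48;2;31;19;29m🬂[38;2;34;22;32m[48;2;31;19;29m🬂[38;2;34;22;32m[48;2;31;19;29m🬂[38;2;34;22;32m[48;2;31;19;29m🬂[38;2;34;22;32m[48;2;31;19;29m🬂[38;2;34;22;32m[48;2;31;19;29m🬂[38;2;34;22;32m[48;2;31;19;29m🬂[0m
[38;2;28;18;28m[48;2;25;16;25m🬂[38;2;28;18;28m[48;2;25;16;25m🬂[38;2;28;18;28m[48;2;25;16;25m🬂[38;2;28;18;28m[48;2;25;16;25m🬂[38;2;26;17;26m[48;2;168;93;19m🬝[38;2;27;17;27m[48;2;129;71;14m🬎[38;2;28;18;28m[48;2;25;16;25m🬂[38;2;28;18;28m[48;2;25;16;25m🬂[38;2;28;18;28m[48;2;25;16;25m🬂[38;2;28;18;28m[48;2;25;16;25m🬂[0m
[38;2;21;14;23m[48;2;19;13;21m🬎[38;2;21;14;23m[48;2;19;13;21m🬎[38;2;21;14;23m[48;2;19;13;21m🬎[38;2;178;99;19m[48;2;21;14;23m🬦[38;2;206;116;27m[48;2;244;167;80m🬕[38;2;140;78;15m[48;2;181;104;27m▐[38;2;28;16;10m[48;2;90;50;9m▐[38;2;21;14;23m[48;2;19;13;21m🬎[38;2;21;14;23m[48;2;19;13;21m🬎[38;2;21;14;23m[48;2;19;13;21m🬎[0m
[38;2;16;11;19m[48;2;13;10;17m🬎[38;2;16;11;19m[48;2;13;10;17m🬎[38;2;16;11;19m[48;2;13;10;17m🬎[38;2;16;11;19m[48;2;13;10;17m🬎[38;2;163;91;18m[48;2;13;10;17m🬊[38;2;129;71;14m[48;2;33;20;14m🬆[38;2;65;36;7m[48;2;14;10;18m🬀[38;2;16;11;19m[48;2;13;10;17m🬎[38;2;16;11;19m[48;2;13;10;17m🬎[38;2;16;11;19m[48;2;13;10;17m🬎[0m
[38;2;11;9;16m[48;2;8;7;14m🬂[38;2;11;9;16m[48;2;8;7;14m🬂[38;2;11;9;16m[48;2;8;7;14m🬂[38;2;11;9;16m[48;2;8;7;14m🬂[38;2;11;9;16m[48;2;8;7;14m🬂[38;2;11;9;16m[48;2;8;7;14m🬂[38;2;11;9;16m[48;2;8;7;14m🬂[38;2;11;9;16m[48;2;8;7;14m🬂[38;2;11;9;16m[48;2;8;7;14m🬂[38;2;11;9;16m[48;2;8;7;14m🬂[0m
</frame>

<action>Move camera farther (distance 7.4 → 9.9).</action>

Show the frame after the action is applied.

<frame>
[38;2;34;22;32m[48;2;31;19;29m🬂[38;2;34;22;32m[48;2;31;19;29m🬂[38;2;34;22;32m[48;2;31;19;29m🬂[38;2;34;22;32m[48;2;31;19;29m🬂[38;2;34;22;32m[48;2;31;19;29m🬂[38;2;34;22;32m[48;2;31;19;29m🬂[38;2;34;22;32m[48;2;31;19;29m🬂[38;2;34;22;32m[48;2;31;19;29m🬂[38;2;34;22;32m[48;2;31;19;29m🬂[38;2;34;22;32m[48;2;31;19;29m🬂[0m
[38;2;28;18;28m[48;2;25;16;25m🬂[38;2;28;18;28m[48;2;25;16;25m🬂[38;2;28;18;28m[48;2;25;16;25m🬂[38;2;28;18;28m[48;2;25;16;25m🬂[38;2;28;18;28m[48;2;25;16;25m🬂[38;2;28;18;28m[48;2;25;16;25m🬂[38;2;28;18;28m[48;2;25;16;25m🬂[38;2;28;18;28m[48;2;25;16;25m🬂[38;2;28;18;28m[48;2;25;16;25m🬂[38;2;28;18;28m[48;2;25;16;25m🬂[0m
[38;2;21;14;23m[48;2;19;13;21m🬎[38;2;21;14;23m[48;2;19;13;21m🬎[38;2;21;14;23m[48;2;19;13;21m🬎[38;2;21;14;23m[48;2;19;13;21m🬎[38;2;22;15;24m[48;2;208;122;35m🬀[38;2;117;64;13m[48;2;175;99;24m▐[38;2;21;14;23m[48;2;32;17;3m🬨[38;2;21;14;23m[48;2;19;13;21m🬎[38;2;21;14;23m[48;2;19;13;21m🬎[38;2;21;14;23m[48;2;19;13;21m🬎[0m
[38;2;16;11;19m[48;2;13;10;17m🬎[38;2;16;11;19m[48;2;13;10;17m🬎[38;2;16;11;19m[48;2;13;10;17m🬎[38;2;16;11;19m[48;2;13;10;17m🬎[38;2;159;88;18m[48;2;14;10;18m🬁[38;2;106;59;11m[48;2;14;10;18m🬂[38;2;16;11;19m[48;2;13;10;17m🬎[38;2;16;11;19m[48;2;13;10;17m🬎[38;2;16;11;19m[48;2;13;10;17m🬎[38;2;16;11;19m[48;2;13;10;17m🬎[0m
[38;2;11;9;16m[48;2;8;7;14m🬂[38;2;11;9;16m[48;2;8;7;14m🬂[38;2;11;9;16m[48;2;8;7;14m🬂[38;2;11;9;16m[48;2;8;7;14m🬂[38;2;11;9;16m[48;2;8;7;14m🬂[38;2;11;9;16m[48;2;8;7;14m🬂[38;2;11;9;16m[48;2;8;7;14m🬂[38;2;11;9;16m[48;2;8;7;14m🬂[38;2;11;9;16m[48;2;8;7;14m🬂[38;2;11;9;16m[48;2;8;7;14m🬂[0m
</frame>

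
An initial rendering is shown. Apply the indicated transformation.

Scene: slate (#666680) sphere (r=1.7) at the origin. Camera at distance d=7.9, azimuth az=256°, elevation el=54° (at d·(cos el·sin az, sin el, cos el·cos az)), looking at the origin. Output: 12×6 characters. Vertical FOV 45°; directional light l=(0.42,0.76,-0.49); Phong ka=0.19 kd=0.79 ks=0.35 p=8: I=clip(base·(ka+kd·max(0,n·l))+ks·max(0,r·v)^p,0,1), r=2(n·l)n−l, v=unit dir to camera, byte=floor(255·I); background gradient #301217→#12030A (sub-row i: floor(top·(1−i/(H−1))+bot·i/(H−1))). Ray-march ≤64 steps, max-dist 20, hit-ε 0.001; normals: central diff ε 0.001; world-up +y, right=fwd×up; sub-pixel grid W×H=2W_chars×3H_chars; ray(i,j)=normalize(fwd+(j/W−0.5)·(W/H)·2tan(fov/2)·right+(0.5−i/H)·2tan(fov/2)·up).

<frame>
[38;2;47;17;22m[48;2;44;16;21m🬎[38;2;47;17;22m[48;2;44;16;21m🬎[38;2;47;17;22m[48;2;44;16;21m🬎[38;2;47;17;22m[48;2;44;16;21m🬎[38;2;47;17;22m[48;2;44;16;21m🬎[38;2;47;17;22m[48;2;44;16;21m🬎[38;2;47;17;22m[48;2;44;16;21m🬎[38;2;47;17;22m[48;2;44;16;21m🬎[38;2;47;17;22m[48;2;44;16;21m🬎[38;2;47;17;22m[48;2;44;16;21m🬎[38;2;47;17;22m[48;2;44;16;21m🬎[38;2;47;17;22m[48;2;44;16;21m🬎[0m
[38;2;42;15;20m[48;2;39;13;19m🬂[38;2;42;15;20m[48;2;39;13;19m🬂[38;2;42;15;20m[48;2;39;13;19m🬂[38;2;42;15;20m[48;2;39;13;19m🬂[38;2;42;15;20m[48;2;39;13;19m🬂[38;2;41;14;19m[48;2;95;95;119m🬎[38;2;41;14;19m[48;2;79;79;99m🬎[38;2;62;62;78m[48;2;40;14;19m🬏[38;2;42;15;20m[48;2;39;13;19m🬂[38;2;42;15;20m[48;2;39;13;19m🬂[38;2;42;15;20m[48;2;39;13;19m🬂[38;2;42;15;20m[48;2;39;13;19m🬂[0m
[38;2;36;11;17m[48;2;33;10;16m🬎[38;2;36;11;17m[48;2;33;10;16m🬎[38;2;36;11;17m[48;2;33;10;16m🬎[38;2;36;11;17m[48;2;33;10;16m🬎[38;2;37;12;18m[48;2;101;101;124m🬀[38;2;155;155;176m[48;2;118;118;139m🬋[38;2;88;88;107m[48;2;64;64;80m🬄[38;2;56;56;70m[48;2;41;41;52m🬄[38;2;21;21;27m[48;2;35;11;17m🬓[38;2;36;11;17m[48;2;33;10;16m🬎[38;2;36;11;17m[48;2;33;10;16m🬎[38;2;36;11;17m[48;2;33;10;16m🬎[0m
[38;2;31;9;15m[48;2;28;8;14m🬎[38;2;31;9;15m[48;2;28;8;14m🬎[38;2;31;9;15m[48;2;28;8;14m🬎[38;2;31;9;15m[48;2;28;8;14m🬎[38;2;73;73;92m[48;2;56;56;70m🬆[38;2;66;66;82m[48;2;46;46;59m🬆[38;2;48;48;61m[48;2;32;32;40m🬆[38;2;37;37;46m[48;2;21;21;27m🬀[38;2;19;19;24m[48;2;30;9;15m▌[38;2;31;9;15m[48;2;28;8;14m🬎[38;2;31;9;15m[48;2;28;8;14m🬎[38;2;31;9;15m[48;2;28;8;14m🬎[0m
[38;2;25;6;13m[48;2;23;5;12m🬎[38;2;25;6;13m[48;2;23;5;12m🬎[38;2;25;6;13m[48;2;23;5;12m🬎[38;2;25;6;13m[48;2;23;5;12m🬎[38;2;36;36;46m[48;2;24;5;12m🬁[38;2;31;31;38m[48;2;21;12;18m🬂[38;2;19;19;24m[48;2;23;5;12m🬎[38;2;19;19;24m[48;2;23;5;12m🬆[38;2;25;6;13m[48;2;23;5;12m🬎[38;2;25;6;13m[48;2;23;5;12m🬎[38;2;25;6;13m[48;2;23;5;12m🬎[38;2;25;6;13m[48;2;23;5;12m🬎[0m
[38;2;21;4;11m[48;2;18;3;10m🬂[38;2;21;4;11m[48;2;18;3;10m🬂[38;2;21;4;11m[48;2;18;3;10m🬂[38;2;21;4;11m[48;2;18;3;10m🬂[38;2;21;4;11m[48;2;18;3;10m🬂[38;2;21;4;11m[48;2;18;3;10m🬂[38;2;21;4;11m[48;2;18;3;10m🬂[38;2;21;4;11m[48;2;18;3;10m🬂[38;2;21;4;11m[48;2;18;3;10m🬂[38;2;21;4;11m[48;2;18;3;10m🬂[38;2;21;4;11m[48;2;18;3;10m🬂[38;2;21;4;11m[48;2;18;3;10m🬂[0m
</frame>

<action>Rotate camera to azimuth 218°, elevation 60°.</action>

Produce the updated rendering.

<frame>
[38;2;47;17;22m[48;2;44;16;21m🬎[38;2;47;17;22m[48;2;44;16;21m🬎[38;2;47;17;22m[48;2;44;16;21m🬎[38;2;47;17;22m[48;2;44;16;21m🬎[38;2;47;17;22m[48;2;44;16;21m🬎[38;2;47;17;22m[48;2;44;16;21m🬎[38;2;47;17;22m[48;2;44;16;21m🬎[38;2;47;17;22m[48;2;44;16;21m🬎[38;2;47;17;22m[48;2;44;16;21m🬎[38;2;47;17;22m[48;2;44;16;21m🬎[38;2;47;17;22m[48;2;44;16;21m🬎[38;2;47;17;22m[48;2;44;16;21m🬎[0m
[38;2;42;15;20m[48;2;39;13;19m🬂[38;2;42;15;20m[48;2;39;13;19m🬂[38;2;42;15;20m[48;2;39;13;19m🬂[38;2;42;15;20m[48;2;39;13;19m🬂[38;2;42;15;20m[48;2;39;13;19m🬂[38;2;41;14;19m[48;2;84;84;105m🬎[38;2;41;14;19m[48;2;69;69;87m🬎[38;2;47;47;59m[48;2;40;14;19m🬏[38;2;42;15;20m[48;2;39;13;19m🬂[38;2;42;15;20m[48;2;39;13;19m🬂[38;2;42;15;20m[48;2;39;13;19m🬂[38;2;42;15;20m[48;2;39;13;19m🬂[0m
[38;2;36;11;17m[48;2;33;10;16m🬎[38;2;36;11;17m[48;2;33;10;16m🬎[38;2;36;11;17m[48;2;33;10;16m🬎[38;2;36;11;17m[48;2;33;10;16m🬎[38;2;37;12;18m[48;2;102;102;127m🬀[38;2;106;106;129m[48;2;160;160;184m🬎[38;2;70;70;89m[48;2;85;85;106m▐[38;2;42;42;53m[48;2;58;58;73m▐[38;2;35;11;17m[48;2;21;21;27m🬨[38;2;36;11;17m[48;2;33;10;16m🬎[38;2;36;11;17m[48;2;33;10;16m🬎[38;2;36;11;17m[48;2;33;10;16m🬎[0m
[38;2;31;9;15m[48;2;28;8;14m🬎[38;2;31;9;15m[48;2;28;8;14m🬎[38;2;31;9;15m[48;2;28;8;14m🬎[38;2;31;9;15m[48;2;28;8;14m🬎[38;2;116;116;140m[48;2;88;88;111m🬁[38;2;140;140;162m[48;2;86;86;107m🬂[38;2;79;79;97m[48;2;63;63;79m🬄[38;2;50;50;64m[48;2;35;35;44m▌[38;2;20;20;25m[48;2;30;9;15m▌[38;2;31;9;15m[48;2;28;8;14m🬎[38;2;31;9;15m[48;2;28;8;14m🬎[38;2;31;9;15m[48;2;28;8;14m🬎[0m
[38;2;25;6;13m[48;2;23;5;12m🬎[38;2;25;6;13m[48;2;23;5;12m🬎[38;2;25;6;13m[48;2;23;5;12m🬎[38;2;25;6;13m[48;2;23;5;12m🬎[38;2;71;71;89m[48;2;24;5;12m🬁[38;2;59;59;74m[48;2;23;5;12m🬎[38;2;49;49;61m[48;2;26;14;21m🬆[38;2;34;34;42m[48;2;21;10;17m🬀[38;2;25;6;13m[48;2;23;5;12m🬎[38;2;25;6;13m[48;2;23;5;12m🬎[38;2;25;6;13m[48;2;23;5;12m🬎[38;2;25;6;13m[48;2;23;5;12m🬎[0m
[38;2;21;4;11m[48;2;18;3;10m🬂[38;2;21;4;11m[48;2;18;3;10m🬂[38;2;21;4;11m[48;2;18;3;10m🬂[38;2;21;4;11m[48;2;18;3;10m🬂[38;2;21;4;11m[48;2;18;3;10m🬂[38;2;21;4;11m[48;2;18;3;10m🬂[38;2;21;4;11m[48;2;18;3;10m🬂[38;2;21;4;11m[48;2;18;3;10m🬂[38;2;21;4;11m[48;2;18;3;10m🬂[38;2;21;4;11m[48;2;18;3;10m🬂[38;2;21;4;11m[48;2;18;3;10m🬂[38;2;21;4;11m[48;2;18;3;10m🬂[0m
</frame>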